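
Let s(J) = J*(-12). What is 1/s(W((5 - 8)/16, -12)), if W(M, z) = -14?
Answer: 1/168 ≈ 0.0059524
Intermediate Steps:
s(J) = -12*J
1/s(W((5 - 8)/16, -12)) = 1/(-12*(-14)) = 1/168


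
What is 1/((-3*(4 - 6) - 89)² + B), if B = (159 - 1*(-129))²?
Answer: 1/89833 ≈ 1.1132e-5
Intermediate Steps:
B = 82944 (B = (159 + 129)² = 288² = 82944)
1/((-3*(4 - 6) - 89)² + B) = 1/((-3*(4 - 6) - 89)² + 82944) = 1/((-3*(-2) - 89)² + 82944) = 1/((6 - 89)² + 82944) = 1/((-83)² + 82944) = 1/(6889 + 82944) = 1/89833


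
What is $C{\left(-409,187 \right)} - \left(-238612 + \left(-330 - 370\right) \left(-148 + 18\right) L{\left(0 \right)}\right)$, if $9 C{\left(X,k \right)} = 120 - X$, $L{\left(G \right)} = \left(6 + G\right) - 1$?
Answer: $- \frac{1946963}{9} \approx -2.1633 \cdot 10^{5}$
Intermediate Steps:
$L{\left(G \right)} = 5 + G$
$C{\left(X,k \right)} = \frac{40}{3} - \frac{X}{9}$ ($C{\left(X,k \right)} = \frac{120 - X}{9} = \frac{40}{3} - \frac{X}{9}$)
$C{\left(-409,187 \right)} - \left(-238612 + \left(-330 - 370\right) \left(-148 + 18\right) L{\left(0 \right)}\right) = \left(\frac{40}{3} - - \frac{409}{9}\right) - \left(-238612 + \left(-330 - 370\right) \left(-148 + 18\right) \left(5 + 0\right)\right) = \left(\frac{40}{3} + \frac{409}{9}\right) - \left(-238612 + \left(-700\right) \left(-130\right) 5\right) = \frac{529}{9} - \left(-238612 + 91000 \cdot 5\right) = \frac{529}{9} - \left(-238612 + 455000\right) = \frac{529}{9} - 216388 = - \frac{1946963}{9}$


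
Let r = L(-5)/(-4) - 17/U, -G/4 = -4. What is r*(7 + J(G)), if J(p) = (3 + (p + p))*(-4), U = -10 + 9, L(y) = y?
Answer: -9709/4 ≈ -2427.3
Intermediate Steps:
G = 16 (G = -4*(-4) = 16)
U = -1
J(p) = -12 - 8*p (J(p) = (3 + 2*p)*(-4) = -12 - 8*p)
r = 73/4 (r = -5/(-4) - 17/(-1) = -5*(-1/4) - 17*(-1) = 5/4 + 17 = 73/4 ≈ 18.250)
r*(7 + J(G)) = 73*(7 + (-12 - 8*16))/4 = 73*(7 + (-12 - 128))/4 = 73*(7 - 140)/4 = (73/4)*(-133) = -9709/4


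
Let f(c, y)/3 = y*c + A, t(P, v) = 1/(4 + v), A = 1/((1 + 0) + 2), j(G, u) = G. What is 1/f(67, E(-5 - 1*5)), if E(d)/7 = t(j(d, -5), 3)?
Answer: 1/202 ≈ 0.0049505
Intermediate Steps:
A = ⅓ (A = 1/(1 + 2) = 1/3 = ⅓ ≈ 0.33333)
E(d) = 1 (E(d) = 7/(4 + 3) = 7/7 = 7*(⅐) = 1)
f(c, y) = 1 + 3*c*y (f(c, y) = 3*(y*c + ⅓) = 3*(c*y + ⅓) = 3*(⅓ + c*y) = 1 + 3*c*y)
1/f(67, E(-5 - 1*5)) = 1/(1 + 3*67*1) = 1/(1 + 201) = 1/202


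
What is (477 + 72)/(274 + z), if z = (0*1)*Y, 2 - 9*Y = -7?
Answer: 549/274 ≈ 2.0037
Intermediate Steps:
Y = 1 (Y = 2/9 - ⅑*(-7) = 2/9 + 7/9 = 1)
z = 0 (z = (0*1)*1 = 0*1 = 0)
(477 + 72)/(274 + z) = (477 + 72)/(274 + 0) = 549/274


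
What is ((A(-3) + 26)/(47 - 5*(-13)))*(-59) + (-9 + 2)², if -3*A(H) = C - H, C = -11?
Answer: 5695/168 ≈ 33.899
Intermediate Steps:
A(H) = 11/3 + H/3 (A(H) = -(-11 - H)/3 = 11/3 + H/3)
((A(-3) + 26)/(47 - 5*(-13)))*(-59) + (-9 + 2)² = (((11/3 + (⅓)*(-3)) + 26)/(47 - 5*(-13)))*(-59) + (-9 + 2)² = (((11/3 - 1) + 26)/(47 + 65))*(-59) + (-7)² = ((8/3 + 26)/112)*(-59) + 49 = ((86/3)*(1/112))*(-59) + 49 = (43/168)*(-59) + 49 = -2537/168 + 49 = 5695/168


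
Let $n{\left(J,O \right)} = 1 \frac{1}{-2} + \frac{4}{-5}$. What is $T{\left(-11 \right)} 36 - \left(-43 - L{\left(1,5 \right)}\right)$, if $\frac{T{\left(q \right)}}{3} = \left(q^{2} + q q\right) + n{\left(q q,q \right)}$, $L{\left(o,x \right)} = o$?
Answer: $\frac{130198}{5} \approx 26040.0$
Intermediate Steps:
$n{\left(J,O \right)} = - \frac{13}{10}$ ($n{\left(J,O \right)} = 1 \left(- \frac{1}{2}\right) + 4 \left(- \frac{1}{5}\right) = - \frac{1}{2} - \frac{4}{5} = - \frac{13}{10}$)
$T{\left(q \right)} = - \frac{39}{10} + 6 q^{2}$ ($T{\left(q \right)} = 3 \left(\left(q^{2} + q q\right) - \frac{13}{10}\right) = 3 \left(\left(q^{2} + q^{2}\right) - \frac{13}{10}\right) = 3 \left(2 q^{2} - \frac{13}{10}\right) = 3 \left(- \frac{13}{10} + 2 q^{2}\right) = - \frac{39}{10} + 6 q^{2}$)
$T{\left(-11 \right)} 36 - \left(-43 - L{\left(1,5 \right)}\right) = \left(- \frac{39}{10} + 6 \left(-11\right)^{2}\right) 36 + \left(\left(51 + 1\right) - 8\right) = \left(- \frac{39}{10} + 6 \cdot 121\right) 36 + \left(52 - 8\right) = \left(- \frac{39}{10} + 726\right) 36 + 44 = \frac{7221}{10} \cdot 36 + 44 = \frac{129978}{5} + 44 = \frac{130198}{5}$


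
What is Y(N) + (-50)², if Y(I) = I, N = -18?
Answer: 2482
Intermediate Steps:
Y(N) + (-50)² = -18 + (-50)² = -18 + 2500 = 2482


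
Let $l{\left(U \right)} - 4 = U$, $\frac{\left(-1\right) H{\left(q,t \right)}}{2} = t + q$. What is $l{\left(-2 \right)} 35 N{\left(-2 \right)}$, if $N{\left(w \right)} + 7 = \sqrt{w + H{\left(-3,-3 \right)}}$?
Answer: $-490 + 70 \sqrt{10} \approx -268.64$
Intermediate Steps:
$H{\left(q,t \right)} = - 2 q - 2 t$ ($H{\left(q,t \right)} = - 2 \left(t + q\right) = - 2 \left(q + t\right) = - 2 q - 2 t$)
$l{\left(U \right)} = 4 + U$
$N{\left(w \right)} = -7 + \sqrt{12 + w}$ ($N{\left(w \right)} = -7 + \sqrt{w - -12} = -7 + \sqrt{w + \left(6 + 6\right)} = -7 + \sqrt{w + 12} = -7 + \sqrt{12 + w}$)
$l{\left(-2 \right)} 35 N{\left(-2 \right)} = \left(4 - 2\right) 35 \left(-7 + \sqrt{12 - 2}\right) = 2 \cdot 35 \left(-7 + \sqrt{10}\right) = 70 \left(-7 + \sqrt{10}\right) = -490 + 70 \sqrt{10}$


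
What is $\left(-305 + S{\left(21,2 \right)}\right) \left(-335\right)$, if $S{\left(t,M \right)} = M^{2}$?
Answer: $100835$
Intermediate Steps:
$\left(-305 + S{\left(21,2 \right)}\right) \left(-335\right) = \left(-305 + 2^{2}\right) \left(-335\right) = \left(-305 + 4\right) \left(-335\right) = \left(-301\right) \left(-335\right) = 100835$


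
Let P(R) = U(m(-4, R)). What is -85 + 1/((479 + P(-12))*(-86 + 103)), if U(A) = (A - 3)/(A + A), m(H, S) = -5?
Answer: -3466550/40783 ≈ -85.000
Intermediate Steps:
U(A) = (-3 + A)/(2*A) (U(A) = (-3 + A)/((2*A)) = (-3 + A)*(1/(2*A)) = (-3 + A)/(2*A))
P(R) = 4/5 (P(R) = (1/2)*(-3 - 5)/(-5) = (1/2)*(-1/5)*(-8) = 4/5)
-85 + 1/((479 + P(-12))*(-86 + 103)) = -85 + 1/((479 + 4/5)*(-86 + 103)) = -85 + 1/((2399/5)*17) = -85 + (5/2399)*(1/17) = -85 + 5/40783 = -3466550/40783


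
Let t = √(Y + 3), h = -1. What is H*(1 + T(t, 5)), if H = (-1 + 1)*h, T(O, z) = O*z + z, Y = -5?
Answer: 0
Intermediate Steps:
t = I*√2 (t = √(-5 + 3) = √(-2) = I*√2 ≈ 1.4142*I)
T(O, z) = z + O*z
H = 0 (H = (-1 + 1)*(-1) = 0*(-1) = 0)
H*(1 + T(t, 5)) = 0*(1 + 5*(1 + I*√2)) = 0*(1 + (5 + 5*I*√2)) = 0*(6 + 5*I*√2) = 0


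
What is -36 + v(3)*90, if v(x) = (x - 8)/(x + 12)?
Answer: -66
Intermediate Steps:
v(x) = (-8 + x)/(12 + x)
-36 + v(3)*90 = -36 + ((-8 + 3)/(12 + 3))*90 = -36 + (-5/15)*90 = -36 + ((1/15)*(-5))*90 = -36 - 1/3*90 = -36 - 30 = -66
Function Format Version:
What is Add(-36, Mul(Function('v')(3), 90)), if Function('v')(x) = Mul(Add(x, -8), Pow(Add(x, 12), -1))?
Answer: -66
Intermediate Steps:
Function('v')(x) = Mul(Pow(Add(12, x), -1), Add(-8, x)) (Function('v')(x) = Mul(Add(-8, x), Pow(Add(12, x), -1)) = Mul(Pow(Add(12, x), -1), Add(-8, x)))
Add(-36, Mul(Function('v')(3), 90)) = Add(-36, Mul(Mul(Pow(Add(12, 3), -1), Add(-8, 3)), 90)) = Add(-36, Mul(Mul(Pow(15, -1), -5), 90)) = Add(-36, Mul(Mul(Rational(1, 15), -5), 90)) = Add(-36, Mul(Rational(-1, 3), 90)) = Add(-36, -30) = -66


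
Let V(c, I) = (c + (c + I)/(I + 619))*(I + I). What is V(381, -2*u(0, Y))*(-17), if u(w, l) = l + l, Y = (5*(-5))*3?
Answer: -3578364000/919 ≈ -3.8938e+6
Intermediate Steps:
Y = -75 (Y = -25*3 = -75)
u(w, l) = 2*l
V(c, I) = 2*I*(c + (I + c)/(619 + I)) (V(c, I) = (c + (I + c)/(619 + I))*(2*I) = 2*I*(c + (I + c)/(619 + I)))
V(381, -2*u(0, Y))*(-17) = (2*(-4*(-75))*(-4*(-75) + 620*381 - 4*(-75)*381)/(619 - 4*(-75)))*(-17) = (2*(-2*(-150))*(-2*(-150) + 236220 - 2*(-150)*381)/(619 - 2*(-150)))*(-17) = (2*300*(300 + 236220 + 300*381)/(619 + 300))*(-17) = (2*300*(300 + 236220 + 114300)/919)*(-17) = (2*300*(1/919)*350820)*(-17) = (210492000/919)*(-17) = -3578364000/919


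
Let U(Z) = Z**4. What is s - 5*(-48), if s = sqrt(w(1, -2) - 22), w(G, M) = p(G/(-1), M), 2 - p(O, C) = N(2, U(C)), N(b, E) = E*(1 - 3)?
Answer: 240 + 2*sqrt(3) ≈ 243.46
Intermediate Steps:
N(b, E) = -2*E (N(b, E) = E*(-2) = -2*E)
p(O, C) = 2 + 2*C**4 (p(O, C) = 2 - (-2)*C**4 = 2 + 2*C**4)
w(G, M) = 2 + 2*M**4
s = 2*sqrt(3) (s = sqrt((2 + 2*(-2)**4) - 22) = sqrt((2 + 2*16) - 22) = sqrt((2 + 32) - 22) = sqrt(34 - 22) = sqrt(12) = 2*sqrt(3) ≈ 3.4641)
s - 5*(-48) = 2*sqrt(3) - 5*(-48) = 2*sqrt(3) + 240 = 240 + 2*sqrt(3)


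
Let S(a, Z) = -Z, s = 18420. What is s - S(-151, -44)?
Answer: 18376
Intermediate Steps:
s - S(-151, -44) = 18420 - (-1)*(-44) = 18420 - 1*44 = 18420 - 44 = 18376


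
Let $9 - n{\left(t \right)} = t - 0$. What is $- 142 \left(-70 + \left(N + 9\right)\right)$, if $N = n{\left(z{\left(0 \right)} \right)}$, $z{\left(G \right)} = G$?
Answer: $7384$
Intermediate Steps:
$n{\left(t \right)} = 9 - t$ ($n{\left(t \right)} = 9 - \left(t - 0\right) = 9 - \left(t + 0\right) = 9 - t$)
$N = 9$ ($N = 9 - 0 = 9 + 0 = 9$)
$- 142 \left(-70 + \left(N + 9\right)\right) = - 142 \left(-70 + \left(9 + 9\right)\right) = - 142 \left(-70 + 18\right) = \left(-142\right) \left(-52\right) = 7384$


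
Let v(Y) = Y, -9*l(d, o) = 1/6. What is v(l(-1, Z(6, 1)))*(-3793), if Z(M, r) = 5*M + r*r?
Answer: 3793/54 ≈ 70.241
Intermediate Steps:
Z(M, r) = r² + 5*M (Z(M, r) = 5*M + r² = r² + 5*M)
l(d, o) = -1/54 (l(d, o) = -⅑/6 = -⅑*⅙ = -1/54)
v(l(-1, Z(6, 1)))*(-3793) = -1/54*(-3793) = 3793/54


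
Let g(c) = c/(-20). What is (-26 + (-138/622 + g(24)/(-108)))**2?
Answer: 538226182321/783440100 ≈ 687.00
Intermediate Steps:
g(c) = -c/20 (g(c) = c*(-1/20) = -c/20)
(-26 + (-138/622 + g(24)/(-108)))**2 = (-26 + (-138/622 - 1/20*24/(-108)))**2 = (-26 + (-138*1/622 - 6/5*(-1/108)))**2 = (-26 + (-69/311 + 1/90))**2 = (-26 - 5899/27990)**2 = (-733639/27990)**2 = 538226182321/783440100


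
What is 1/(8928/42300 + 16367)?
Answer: 1175/19231473 ≈ 6.1098e-5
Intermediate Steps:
1/(8928/42300 + 16367) = 1/(8928*(1/42300) + 16367) = 1/(248/1175 + 16367) = 1/(19231473/1175) = 1175/19231473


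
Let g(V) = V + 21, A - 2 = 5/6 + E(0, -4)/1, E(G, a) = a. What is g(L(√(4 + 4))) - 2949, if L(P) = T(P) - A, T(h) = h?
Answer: -17561/6 + 2*√2 ≈ -2924.0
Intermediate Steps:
A = -7/6 (A = 2 + (5/6 - 4/1) = 2 + (5*(⅙) - 4*1) = 2 + (⅚ - 4) = 2 - 19/6 = -7/6 ≈ -1.1667)
L(P) = 7/6 + P (L(P) = P - 1*(-7/6) = P + 7/6 = 7/6 + P)
g(V) = 21 + V
g(L(√(4 + 4))) - 2949 = (21 + (7/6 + √(4 + 4))) - 2949 = (21 + (7/6 + √8)) - 2949 = (21 + (7/6 + 2*√2)) - 2949 = (133/6 + 2*√2) - 2949 = -17561/6 + 2*√2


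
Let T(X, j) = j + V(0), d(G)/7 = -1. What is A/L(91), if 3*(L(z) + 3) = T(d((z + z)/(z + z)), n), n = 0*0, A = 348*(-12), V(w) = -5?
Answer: 6264/7 ≈ 894.86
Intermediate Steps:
d(G) = -7 (d(G) = 7*(-1) = -7)
A = -4176
n = 0
T(X, j) = -5 + j (T(X, j) = j - 5 = -5 + j)
L(z) = -14/3 (L(z) = -3 + (-5 + 0)/3 = -3 + (1/3)*(-5) = -3 - 5/3 = -14/3)
A/L(91) = -4176/(-14/3) = -4176*(-3/14) = 6264/7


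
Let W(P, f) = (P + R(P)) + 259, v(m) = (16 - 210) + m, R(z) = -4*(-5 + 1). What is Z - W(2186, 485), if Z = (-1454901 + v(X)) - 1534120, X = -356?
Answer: -2992032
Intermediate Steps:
R(z) = 16 (R(z) = -4*(-4) = 16)
v(m) = -194 + m
W(P, f) = 275 + P (W(P, f) = (P + 16) + 259 = (16 + P) + 259 = 275 + P)
Z = -2989571 (Z = (-1454901 + (-194 - 356)) - 1534120 = (-1454901 - 550) - 1534120 = -1455451 - 1534120 = -2989571)
Z - W(2186, 485) = -2989571 - (275 + 2186) = -2989571 - 1*2461 = -2989571 - 2461 = -2992032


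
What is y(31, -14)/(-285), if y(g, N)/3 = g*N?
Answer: 434/95 ≈ 4.5684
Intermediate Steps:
y(g, N) = 3*N*g (y(g, N) = 3*(g*N) = 3*(N*g) = 3*N*g)
y(31, -14)/(-285) = (3*(-14)*31)/(-285) = -1302*(-1/285) = 434/95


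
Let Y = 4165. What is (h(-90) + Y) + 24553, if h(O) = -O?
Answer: 28808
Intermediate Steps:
(h(-90) + Y) + 24553 = (-1*(-90) + 4165) + 24553 = (90 + 4165) + 24553 = 4255 + 24553 = 28808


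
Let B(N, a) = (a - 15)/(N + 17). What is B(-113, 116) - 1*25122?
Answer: -2411813/96 ≈ -25123.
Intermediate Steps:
B(N, a) = (-15 + a)/(17 + N)
B(-113, 116) - 1*25122 = (-15 + 116)/(17 - 113) - 1*25122 = 101/(-96) - 25122 = -1/96*101 - 25122 = -101/96 - 25122 = -2411813/96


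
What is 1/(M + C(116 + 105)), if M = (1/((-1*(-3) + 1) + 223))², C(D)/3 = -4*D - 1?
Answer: -51529/136809494 ≈ -0.00037665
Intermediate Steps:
C(D) = -3 - 12*D (C(D) = 3*(-4*D - 1) = 3*(-1 - 4*D) = -3 - 12*D)
M = 1/51529 (M = (1/((3 + 1) + 223))² = (1/(4 + 223))² = (1/227)² = 1/51529 ≈ 1.9407e-5)
1/(M + C(116 + 105)) = 1/(1/51529 + (-3 - 12*(116 + 105))) = 1/(1/51529 + (-3 - 12*221)) = 1/(1/51529 + (-3 - 2652)) = 1/(1/51529 - 2655) = 1/(-136809494/51529) = -51529/136809494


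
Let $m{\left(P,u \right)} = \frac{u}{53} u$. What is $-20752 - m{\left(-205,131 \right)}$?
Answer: $- \frac{1117017}{53} \approx -21076.0$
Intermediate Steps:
$m{\left(P,u \right)} = \frac{u^{2}}{53}$ ($m{\left(P,u \right)} = u \frac{1}{53} u = \frac{u}{53} u = \frac{u^{2}}{53}$)
$-20752 - m{\left(-205,131 \right)} = -20752 - \frac{131^{2}}{53} = -20752 - \frac{1}{53} \cdot 17161 = -20752 - \frac{17161}{53} = - \frac{1117017}{53}$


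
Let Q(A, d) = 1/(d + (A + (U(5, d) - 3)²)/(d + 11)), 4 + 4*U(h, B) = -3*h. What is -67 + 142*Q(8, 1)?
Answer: -19521/427 ≈ -45.717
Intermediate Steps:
U(h, B) = -1 - 3*h/4 (U(h, B) = -1 + (-3*h)/4 = -1 - 3*h/4)
Q(A, d) = 1/(d + (961/16 + A)/(11 + d)) (Q(A, d) = 1/(d + (A + ((-1 - ¾*5) - 3)²)/(d + 11)) = 1/(d + (A + ((-1 - 15/4) - 3)²)/(11 + d)) = 1/(d + (A + (-19/4 - 3)²)/(11 + d)) = 1/(d + (A + (-31/4)²)/(11 + d)) = 1/(d + (A + 961/16)/(11 + d)) = 1/(d + (961/16 + A)/(11 + d)))
-67 + 142*Q(8, 1) = -67 + 142*(16*(11 + 1)/(961 + 16*8 + 16*1² + 176*1)) = -67 + 142*(16*12/(961 + 128 + 16*1 + 176)) = -67 + 142*(16*12/(961 + 128 + 16 + 176)) = -67 + 142*(16*12/1281) = -67 + 142*(16*(1/1281)*12) = -67 + 142*(64/427) = -67 + 9088/427 = -19521/427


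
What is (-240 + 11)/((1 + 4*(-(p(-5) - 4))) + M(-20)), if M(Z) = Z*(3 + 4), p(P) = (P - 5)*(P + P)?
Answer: 229/523 ≈ 0.43786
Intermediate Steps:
p(P) = 2*P*(-5 + P) (p(P) = (-5 + P)*(2*P) = 2*P*(-5 + P))
M(Z) = 7*Z (M(Z) = Z*7 = 7*Z)
(-240 + 11)/((1 + 4*(-(p(-5) - 4))) + M(-20)) = (-240 + 11)/((1 + 4*(-(2*(-5)*(-5 - 5) - 4))) + 7*(-20)) = -229/((1 + 4*(-(2*(-5)*(-10) - 4))) - 140) = -229/((1 + 4*(-(100 - 4))) - 140) = -229/((1 + 4*(-1*96)) - 140) = -229/((1 + 4*(-96)) - 140) = -229/((1 - 384) - 140) = -229/(-383 - 140) = -229/(-523) = -229*(-1/523) = 229/523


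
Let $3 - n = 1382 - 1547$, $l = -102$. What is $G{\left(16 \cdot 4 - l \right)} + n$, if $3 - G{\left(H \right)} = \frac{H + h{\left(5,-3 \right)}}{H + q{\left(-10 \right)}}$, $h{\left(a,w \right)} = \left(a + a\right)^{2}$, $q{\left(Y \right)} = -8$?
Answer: $\frac{13376}{79} \approx 169.32$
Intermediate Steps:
$h{\left(a,w \right)} = 4 a^{2}$ ($h{\left(a,w \right)} = \left(2 a\right)^{2} = 4 a^{2}$)
$n = 168$ ($n = 3 - \left(1382 - 1547\right) = 3 - -165 = 3 + 165 = 168$)
$G{\left(H \right)} = 3 - \frac{100 + H}{-8 + H}$ ($G{\left(H \right)} = 3 - \frac{H + 4 \cdot 5^{2}}{H - 8} = 3 - \frac{H + 4 \cdot 25}{-8 + H} = 3 - \frac{H + 100}{-8 + H} = 3 - \frac{100 + H}{-8 + H}$)
$G{\left(16 \cdot 4 - l \right)} + n = \frac{2 \left(-62 + \left(16 \cdot 4 - -102\right)\right)}{-8 + \left(16 \cdot 4 - -102\right)} + 168 = \frac{2 \left(-62 + \left(64 + 102\right)\right)}{-8 + \left(64 + 102\right)} + 168 = \frac{2 \left(-62 + 166\right)}{-8 + 166} + 168 = 2 \cdot \frac{1}{158} \cdot 104 + 168 = \frac{104}{79} + 168 = \frac{13376}{79}$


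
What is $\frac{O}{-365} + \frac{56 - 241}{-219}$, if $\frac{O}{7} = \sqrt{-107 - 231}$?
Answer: $\frac{185}{219} - \frac{91 i \sqrt{2}}{365} \approx 0.84475 - 0.35258 i$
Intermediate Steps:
$O = 91 i \sqrt{2}$ ($O = 7 \sqrt{-107 - 231} = 7 \sqrt{-338} = 7 \cdot 13 i \sqrt{2} = 91 i \sqrt{2} \approx 128.69 i$)
$\frac{O}{-365} + \frac{56 - 241}{-219} = \frac{91 i \sqrt{2}}{-365} + \frac{56 - 241}{-219} = 91 i \sqrt{2} \left(- \frac{1}{365}\right) - - \frac{185}{219} = - \frac{91 i \sqrt{2}}{365} + \frac{185}{219} = \frac{185}{219} - \frac{91 i \sqrt{2}}{365}$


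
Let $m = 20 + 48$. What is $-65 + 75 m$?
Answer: $5035$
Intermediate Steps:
$m = 68$
$-65 + 75 m = -65 + 75 \cdot 68 = -65 + 5100 = 5035$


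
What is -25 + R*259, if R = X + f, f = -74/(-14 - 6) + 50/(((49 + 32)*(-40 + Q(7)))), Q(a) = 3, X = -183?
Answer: -37639097/810 ≈ -46468.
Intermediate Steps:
f = 110389/29970 (f = -74/(-14 - 6) + 50/(((49 + 32)*(-40 + 3))) = -74/(-20) + 50/((81*(-37))) = -74*(-1/20) + 50/(-2997) = 37/10 + 50*(-1/2997) = 37/10 - 50/2997 = 110389/29970 ≈ 3.6833)
R = -5374121/29970 (R = -183 + 110389/29970 = -5374121/29970 ≈ -179.32)
-25 + R*259 = -25 - 5374121/29970*259 = -25 - 37618847/810 = -37639097/810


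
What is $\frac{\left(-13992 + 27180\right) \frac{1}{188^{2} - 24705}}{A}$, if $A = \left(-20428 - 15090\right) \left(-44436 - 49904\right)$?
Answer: $\frac{471}{1273172215310} \approx 3.6994 \cdot 10^{-10}$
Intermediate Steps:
$A = 3350768120$ ($A = \left(-35518\right) \left(-94340\right) = 3350768120$)
$\frac{\left(-13992 + 27180\right) \frac{1}{188^{2} - 24705}}{A} = \frac{\left(-13992 + 27180\right) \frac{1}{188^{2} - 24705}}{3350768120} = \frac{13188}{35344 - 24705} \cdot \frac{1}{3350768120} = \frac{13188}{10639} \cdot \frac{1}{3350768120} = \frac{471}{1273172215310}$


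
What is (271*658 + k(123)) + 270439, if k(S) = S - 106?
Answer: 448774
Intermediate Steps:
k(S) = -106 + S
(271*658 + k(123)) + 270439 = (271*658 + (-106 + 123)) + 270439 = (178318 + 17) + 270439 = 178335 + 270439 = 448774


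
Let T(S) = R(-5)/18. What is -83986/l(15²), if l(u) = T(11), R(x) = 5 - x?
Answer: -755874/5 ≈ -1.5117e+5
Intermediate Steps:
T(S) = 5/9 (T(S) = (5 - 1*(-5))/18 = (5 + 5)*(1/18) = 10*(1/18) = 5/9)
l(u) = 5/9
-83986/l(15²) = -83986/5/9 = -83986*9/5 = -755874/5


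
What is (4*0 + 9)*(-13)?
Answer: -117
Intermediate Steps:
(4*0 + 9)*(-13) = (0 + 9)*(-13) = 9*(-13) = -117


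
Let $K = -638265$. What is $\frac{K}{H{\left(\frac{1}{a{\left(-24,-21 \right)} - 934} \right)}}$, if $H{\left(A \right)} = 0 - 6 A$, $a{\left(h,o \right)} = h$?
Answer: $-101909645$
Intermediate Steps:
$H{\left(A \right)} = - 6 A$
$\frac{K}{H{\left(\frac{1}{a{\left(-24,-21 \right)} - 934} \right)}} = - \frac{638265}{\left(-6\right) \frac{1}{-24 - 934}} = - \frac{638265}{\left(-6\right) \frac{1}{-958}} = - \frac{638265}{\left(-6\right) \left(- \frac{1}{958}\right)} = - \frac{638265}{\frac{3}{479}} = \left(-638265\right) \frac{479}{3} = -101909645$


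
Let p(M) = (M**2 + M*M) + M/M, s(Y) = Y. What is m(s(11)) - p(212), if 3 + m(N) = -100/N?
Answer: -988912/11 ≈ -89901.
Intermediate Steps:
p(M) = 1 + 2*M**2 (p(M) = (M**2 + M**2) + 1 = 2*M**2 + 1 = 1 + 2*M**2)
m(N) = -3 - 100/N
m(s(11)) - p(212) = (-3 - 100/11) - (1 + 2*212**2) = (-3 - 100*1/11) - (1 + 2*44944) = (-3 - 100/11) - (1 + 89888) = -133/11 - 1*89889 = -133/11 - 89889 = -988912/11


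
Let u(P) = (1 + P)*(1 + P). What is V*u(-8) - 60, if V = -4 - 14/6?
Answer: -1111/3 ≈ -370.33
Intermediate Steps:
u(P) = (1 + P)**2
V = -19/3 (V = -4 - 14/6 = -4 - 2*7/6 = -4 - 7/3 = -19/3 ≈ -6.3333)
V*u(-8) - 60 = -19*(1 - 8)**2/3 - 60 = -19/3*(-7)**2 - 60 = -19/3*49 - 60 = -931/3 - 60 = -1111/3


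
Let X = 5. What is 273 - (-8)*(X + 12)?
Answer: 409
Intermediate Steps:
273 - (-8)*(X + 12) = 273 - (-8)*(5 + 12) = 273 - (-8)*17 = 273 - 1*(-136) = 273 + 136 = 409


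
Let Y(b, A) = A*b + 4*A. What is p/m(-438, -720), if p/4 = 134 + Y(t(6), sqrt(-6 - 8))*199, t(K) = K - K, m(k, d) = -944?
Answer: -67/118 - 199*I*sqrt(14)/59 ≈ -0.5678 - 12.62*I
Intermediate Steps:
t(K) = 0
Y(b, A) = 4*A + A*b
p = 536 + 3184*I*sqrt(14) (p = 4*(134 + (sqrt(-6 - 8)*(4 + 0))*199) = 4*(134 + (sqrt(-14)*4)*199) = 4*(134 + ((I*sqrt(14))*4)*199) = 4*(134 + (4*I*sqrt(14))*199) = 4*(134 + 796*I*sqrt(14)) = 536 + 3184*I*sqrt(14) ≈ 536.0 + 11913.0*I)
p/m(-438, -720) = (536 + 3184*I*sqrt(14))/(-944) = (536 + 3184*I*sqrt(14))*(-1/944) = -67/118 - 199*I*sqrt(14)/59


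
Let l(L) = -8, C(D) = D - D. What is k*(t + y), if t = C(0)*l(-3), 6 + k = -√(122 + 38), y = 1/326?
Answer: -3/163 - 2*√10/163 ≈ -0.057206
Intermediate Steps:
C(D) = 0
y = 1/326 ≈ 0.0030675
k = -6 - 4*√10 (k = -6 - √(122 + 38) = -6 - √160 = -6 - 4*√10 ≈ -18.649)
t = 0 (t = 0*(-8) = 0)
k*(t + y) = (-6 - 4*√10)*(0 + 1/326) = (-6 - 4*√10)*(1/326) = -3/163 - 2*√10/163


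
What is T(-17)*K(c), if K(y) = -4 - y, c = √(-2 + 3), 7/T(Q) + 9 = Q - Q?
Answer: 35/9 ≈ 3.8889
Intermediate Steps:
T(Q) = -7/9 (T(Q) = 7/(-9 + (Q - Q)) = 7/(-9 + 0) = 7/(-9) = 7*(-⅑) = -7/9)
c = 1 (c = √1 = 1)
T(-17)*K(c) = -7*(-4 - 1*1)/9 = -7*(-4 - 1)/9 = -7/9*(-5) = 35/9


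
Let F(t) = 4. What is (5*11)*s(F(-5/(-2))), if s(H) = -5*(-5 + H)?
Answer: 275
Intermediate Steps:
s(H) = 25 - 5*H
(5*11)*s(F(-5/(-2))) = (5*11)*(25 - 5*4) = 55*(25 - 20) = 55*5 = 275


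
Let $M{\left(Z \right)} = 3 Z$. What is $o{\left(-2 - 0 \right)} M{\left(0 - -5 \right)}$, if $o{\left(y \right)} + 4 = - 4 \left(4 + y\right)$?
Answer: $-180$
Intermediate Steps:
$o{\left(y \right)} = -20 - 4 y$ ($o{\left(y \right)} = -4 - 4 \left(4 + y\right) = -4 - \left(16 + 4 y\right) = -20 - 4 y$)
$o{\left(-2 - 0 \right)} M{\left(0 - -5 \right)} = \left(-20 - 4 \left(-2 - 0\right)\right) 3 \left(0 - -5\right) = \left(-20 - 4 \left(-2 + 0\right)\right) 3 \left(0 + 5\right) = \left(-20 - -8\right) 3 \cdot 5 = \left(-20 + 8\right) 15 = \left(-12\right) 15 = -180$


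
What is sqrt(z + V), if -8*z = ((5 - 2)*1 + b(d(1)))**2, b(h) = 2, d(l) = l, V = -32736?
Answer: I*sqrt(523826)/4 ≈ 180.94*I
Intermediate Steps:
z = -25/8 (z = -((5 - 2)*1 + 2)**2/8 = -(3*1 + 2)**2/8 = -(3 + 2)**2/8 = -1/8*5**2 = -1/8*25 = -25/8 ≈ -3.1250)
sqrt(z + V) = sqrt(-25/8 - 32736) = sqrt(-261913/8) = I*sqrt(523826)/4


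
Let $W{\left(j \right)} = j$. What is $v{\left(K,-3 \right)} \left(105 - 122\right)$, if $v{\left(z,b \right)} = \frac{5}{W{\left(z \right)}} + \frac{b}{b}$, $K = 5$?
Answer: $-34$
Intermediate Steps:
$v{\left(z,b \right)} = 1 + \frac{5}{z}$ ($v{\left(z,b \right)} = \frac{5}{z} + \frac{b}{b} = \frac{5}{z} + 1 = 1 + \frac{5}{z}$)
$v{\left(K,-3 \right)} \left(105 - 122\right) = \frac{5 + 5}{5} \left(105 - 122\right) = \frac{1}{5} \cdot 10 \left(-17\right) = 2 \left(-17\right) = -34$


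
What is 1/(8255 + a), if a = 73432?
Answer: 1/81687 ≈ 1.2242e-5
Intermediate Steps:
1/(8255 + a) = 1/(8255 + 73432) = 1/81687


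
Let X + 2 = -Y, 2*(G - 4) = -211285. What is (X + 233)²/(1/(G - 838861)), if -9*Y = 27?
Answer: -51717014622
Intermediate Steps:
Y = -3 (Y = -⅑*27 = -3)
G = -211277/2 (G = 4 + (½)*(-211285) = 4 - 211285/2 = -211277/2 ≈ -1.0564e+5)
X = 1 (X = -2 - 1*(-3) = -2 + 3 = 1)
(X + 233)²/(1/(G - 838861)) = (1 + 233)²/(1/(-211277/2 - 838861)) = 234²/(1/(-1888999/2)) = 54756/(-2/1888999) = 54756*(-1888999/2) = -51717014622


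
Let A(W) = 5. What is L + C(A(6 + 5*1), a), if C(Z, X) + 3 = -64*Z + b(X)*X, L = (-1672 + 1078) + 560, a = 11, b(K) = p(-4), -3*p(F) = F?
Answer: -1027/3 ≈ -342.33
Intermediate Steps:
p(F) = -F/3
b(K) = 4/3 (b(K) = -⅓*(-4) = 4/3)
L = -34 (L = -594 + 560 = -34)
C(Z, X) = -3 - 64*Z + 4*X/3 (C(Z, X) = -3 + (-64*Z + 4*X/3) = -3 - 64*Z + 4*X/3)
L + C(A(6 + 5*1), a) = -34 + (-3 - 64*5 + (4/3)*11) = -34 + (-3 - 320 + 44/3) = -34 - 925/3 = -1027/3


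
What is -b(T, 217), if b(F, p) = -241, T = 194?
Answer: 241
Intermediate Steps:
-b(T, 217) = -1*(-241) = 241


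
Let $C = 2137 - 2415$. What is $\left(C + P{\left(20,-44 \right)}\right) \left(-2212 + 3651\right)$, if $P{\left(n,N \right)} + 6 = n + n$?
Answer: $-351116$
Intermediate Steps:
$C = -278$
$P{\left(n,N \right)} = -6 + 2 n$ ($P{\left(n,N \right)} = -6 + \left(n + n\right) = -6 + 2 n$)
$\left(C + P{\left(20,-44 \right)}\right) \left(-2212 + 3651\right) = \left(-278 + \left(-6 + 2 \cdot 20\right)\right) \left(-2212 + 3651\right) = \left(-278 + \left(-6 + 40\right)\right) 1439 = \left(-278 + 34\right) 1439 = \left(-244\right) 1439 = -351116$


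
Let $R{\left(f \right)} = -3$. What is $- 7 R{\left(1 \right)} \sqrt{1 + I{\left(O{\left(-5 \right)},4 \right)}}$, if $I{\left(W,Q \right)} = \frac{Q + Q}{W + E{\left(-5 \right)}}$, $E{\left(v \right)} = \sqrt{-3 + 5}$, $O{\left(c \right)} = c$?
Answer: $\frac{21 \sqrt{-3 - \sqrt{2}}}{\sqrt{5 - \sqrt{2}}} \approx 23.3 i$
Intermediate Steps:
$E{\left(v \right)} = \sqrt{2}$
$I{\left(W,Q \right)} = \frac{2 Q}{W + \sqrt{2}}$ ($I{\left(W,Q \right)} = \frac{Q + Q}{W + \sqrt{2}} = \frac{2 Q}{W + \sqrt{2}}$)
$- 7 R{\left(1 \right)} \sqrt{1 + I{\left(O{\left(-5 \right)},4 \right)}} = \left(-7\right) \left(-3\right) \sqrt{1 + 2 \cdot 4 \frac{1}{-5 + \sqrt{2}}} = 21 \sqrt{1 + \frac{8}{-5 + \sqrt{2}}}$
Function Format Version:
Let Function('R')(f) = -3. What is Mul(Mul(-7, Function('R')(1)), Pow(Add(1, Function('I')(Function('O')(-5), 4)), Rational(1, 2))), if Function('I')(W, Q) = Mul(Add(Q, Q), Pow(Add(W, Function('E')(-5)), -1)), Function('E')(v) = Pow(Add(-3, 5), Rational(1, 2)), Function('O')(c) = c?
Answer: Mul(21, Pow(Add(-3, Mul(-1, Pow(2, Rational(1, 2)))), Rational(1, 2)), Pow(Add(5, Mul(-1, Pow(2, Rational(1, 2)))), Rational(-1, 2))) ≈ Mul(23.300, I)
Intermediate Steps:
Function('E')(v) = Pow(2, Rational(1, 2))
Function('I')(W, Q) = Mul(2, Q, Pow(Add(W, Pow(2, Rational(1, 2))), -1)) (Function('I')(W, Q) = Mul(Add(Q, Q), Pow(Add(W, Pow(2, Rational(1, 2))), -1)) = Mul(Mul(2, Q), Pow(Add(W, Pow(2, Rational(1, 2))), -1)) = Mul(2, Q, Pow(Add(W, Pow(2, Rational(1, 2))), -1)))
Mul(Mul(-7, Function('R')(1)), Pow(Add(1, Function('I')(Function('O')(-5), 4)), Rational(1, 2))) = Mul(Mul(-7, -3), Pow(Add(1, Mul(2, 4, Pow(Add(-5, Pow(2, Rational(1, 2))), -1))), Rational(1, 2))) = Mul(21, Pow(Add(1, Mul(8, Pow(Add(-5, Pow(2, Rational(1, 2))), -1))), Rational(1, 2)))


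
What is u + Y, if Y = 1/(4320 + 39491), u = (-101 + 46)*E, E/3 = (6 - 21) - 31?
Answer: 332525491/43811 ≈ 7590.0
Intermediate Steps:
E = -138 (E = 3*((6 - 21) - 31) = 3*(-15 - 31) = 3*(-46) = -138)
u = 7590 (u = (-101 + 46)*(-138) = -55*(-138) = 7590)
Y = 1/43811 ≈ 2.2825e-5
u + Y = 7590 + 1/43811 = 332525491/43811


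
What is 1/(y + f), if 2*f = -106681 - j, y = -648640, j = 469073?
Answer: -1/936517 ≈ -1.0678e-6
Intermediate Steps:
f = -287877 (f = (-106681 - 1*469073)/2 = (-106681 - 469073)/2 = (½)*(-575754) = -287877)
1/(y + f) = 1/(-648640 - 287877) = 1/(-936517) = -1/936517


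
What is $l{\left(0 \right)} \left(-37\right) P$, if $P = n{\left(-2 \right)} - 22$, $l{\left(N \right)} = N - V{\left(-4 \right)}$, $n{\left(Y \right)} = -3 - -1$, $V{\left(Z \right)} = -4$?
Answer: $3552$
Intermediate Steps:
$n{\left(Y \right)} = -2$ ($n{\left(Y \right)} = -3 + 1 = -2$)
$l{\left(N \right)} = 4 + N$ ($l{\left(N \right)} = N - -4 = N + 4 = 4 + N$)
$P = -24$ ($P = -2 - 22 = -24$)
$l{\left(0 \right)} \left(-37\right) P = \left(4 + 0\right) \left(-37\right) \left(-24\right) = 4 \left(-37\right) \left(-24\right) = \left(-148\right) \left(-24\right) = 3552$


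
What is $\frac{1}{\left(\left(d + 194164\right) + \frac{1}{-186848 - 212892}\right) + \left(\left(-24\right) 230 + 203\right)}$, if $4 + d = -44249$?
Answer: $\frac{399740}{57800005559} \approx 6.9159 \cdot 10^{-6}$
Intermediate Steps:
$d = -44253$ ($d = -4 - 44249 = -44253$)
$\frac{1}{\left(\left(d + 194164\right) + \frac{1}{-186848 - 212892}\right) + \left(\left(-24\right) 230 + 203\right)} = \frac{1}{\left(\left(-44253 + 194164\right) + \frac{1}{-186848 - 212892}\right) + \left(\left(-24\right) 230 + 203\right)} = \frac{1}{\left(149911 + \frac{1}{-399740}\right) + \left(-5520 + 203\right)} = \frac{1}{\left(149911 - \frac{1}{399740}\right) - 5317} = \frac{1}{\frac{59925423139}{399740} - 5317} = \frac{1}{\frac{57800005559}{399740}} = \frac{399740}{57800005559}$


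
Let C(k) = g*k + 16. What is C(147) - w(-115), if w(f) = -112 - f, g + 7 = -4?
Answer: -1604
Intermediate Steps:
g = -11 (g = -7 - 4 = -11)
C(k) = 16 - 11*k (C(k) = -11*k + 16 = 16 - 11*k)
C(147) - w(-115) = (16 - 11*147) - (-112 - 1*(-115)) = (16 - 1617) - (-112 + 115) = -1601 - 1*3 = -1601 - 3 = -1604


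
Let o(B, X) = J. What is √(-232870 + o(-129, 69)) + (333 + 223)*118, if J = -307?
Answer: 65608 + I*√233177 ≈ 65608.0 + 482.88*I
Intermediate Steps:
o(B, X) = -307
√(-232870 + o(-129, 69)) + (333 + 223)*118 = √(-232870 - 307) + (333 + 223)*118 = √(-233177) + 556*118 = I*√233177 + 65608 = 65608 + I*√233177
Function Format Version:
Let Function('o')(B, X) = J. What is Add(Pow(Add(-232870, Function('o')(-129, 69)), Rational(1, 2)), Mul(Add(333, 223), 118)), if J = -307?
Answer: Add(65608, Mul(I, Pow(233177, Rational(1, 2)))) ≈ Add(65608., Mul(482.88, I))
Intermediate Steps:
Function('o')(B, X) = -307
Add(Pow(Add(-232870, Function('o')(-129, 69)), Rational(1, 2)), Mul(Add(333, 223), 118)) = Add(Pow(Add(-232870, -307), Rational(1, 2)), Mul(Add(333, 223), 118)) = Add(Pow(-233177, Rational(1, 2)), Mul(556, 118)) = Add(Mul(I, Pow(233177, Rational(1, 2))), 65608) = Add(65608, Mul(I, Pow(233177, Rational(1, 2))))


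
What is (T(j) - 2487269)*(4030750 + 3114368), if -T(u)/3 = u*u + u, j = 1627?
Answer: -74548853022366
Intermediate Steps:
T(u) = -3*u - 3*u² (T(u) = -3*(u*u + u) = -3*(u² + u) = -3*(u + u²) = -3*u - 3*u²)
(T(j) - 2487269)*(4030750 + 3114368) = (-3*1627*(1 + 1627) - 2487269)*(4030750 + 3114368) = (-3*1627*1628 - 2487269)*7145118 = (-7946268 - 2487269)*7145118 = -10433537*7145118 = -74548853022366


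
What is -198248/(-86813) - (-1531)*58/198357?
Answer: 47032699310/17219966241 ≈ 2.7313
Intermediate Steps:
-198248/(-86813) - (-1531)*58/198357 = -198248*(-1/86813) - 1*(-88798)*(1/198357) = 198248/86813 + 88798*(1/198357) = 198248/86813 + 88798/198357 = 47032699310/17219966241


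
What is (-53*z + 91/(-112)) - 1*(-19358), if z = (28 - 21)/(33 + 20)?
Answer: 309603/16 ≈ 19350.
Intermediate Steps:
z = 7/53 ≈ 0.13208
(-53*z + 91/(-112)) - 1*(-19358) = (-53*7/53 + 91/(-112)) - 1*(-19358) = (-7 + 91*(-1/112)) + 19358 = (-7 - 13/16) + 19358 = -125/16 + 19358 = 309603/16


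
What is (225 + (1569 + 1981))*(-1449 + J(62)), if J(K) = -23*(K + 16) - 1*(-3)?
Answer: -12231000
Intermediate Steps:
J(K) = -365 - 23*K (J(K) = -23*(16 + K) + 3 = (-368 - 23*K) + 3 = -365 - 23*K)
(225 + (1569 + 1981))*(-1449 + J(62)) = (225 + (1569 + 1981))*(-1449 + (-365 - 23*62)) = (225 + 3550)*(-1449 + (-365 - 1426)) = 3775*(-1449 - 1791) = 3775*(-3240) = -12231000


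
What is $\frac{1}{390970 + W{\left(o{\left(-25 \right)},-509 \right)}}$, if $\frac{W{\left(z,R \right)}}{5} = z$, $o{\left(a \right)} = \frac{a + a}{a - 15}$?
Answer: $\frac{4}{1563905} \approx 2.5577 \cdot 10^{-6}$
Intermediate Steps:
$o{\left(a \right)} = \frac{2 a}{-15 + a}$
$W{\left(z,R \right)} = 5 z$
$\frac{1}{390970 + W{\left(o{\left(-25 \right)},-509 \right)}} = \frac{1}{390970 + 5 \cdot 2 \left(-25\right) \frac{1}{-15 - 25}} = \frac{1}{390970 + 5 \cdot 2 \left(-25\right) \frac{1}{-40}} = \frac{1}{390970 + 5 \cdot 2 \left(-25\right) \left(- \frac{1}{40}\right)} = \frac{1}{390970 + 5 \cdot \frac{5}{4}} = \frac{1}{390970 + \frac{25}{4}} = \frac{1}{\frac{1563905}{4}} = \frac{4}{1563905}$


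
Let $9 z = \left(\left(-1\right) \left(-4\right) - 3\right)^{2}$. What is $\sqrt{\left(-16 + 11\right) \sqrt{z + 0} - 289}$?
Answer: $\frac{2 i \sqrt{654}}{3} \approx 17.049 i$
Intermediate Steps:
$z = \frac{1}{9}$ ($z = \frac{\left(\left(-1\right) \left(-4\right) - 3\right)^{2}}{9} = \frac{\left(4 - 3\right)^{2}}{9} = \frac{1^{2}}{9} = \frac{1}{9} \cdot 1 = \frac{1}{9} \approx 0.11111$)
$\sqrt{\left(-16 + 11\right) \sqrt{z + 0} - 289} = \sqrt{\left(-16 + 11\right) \sqrt{\frac{1}{9} + 0} - 289} = \sqrt{- \frac{5}{3} - 289} = \sqrt{- \frac{872}{3}} = \frac{2 i \sqrt{654}}{3}$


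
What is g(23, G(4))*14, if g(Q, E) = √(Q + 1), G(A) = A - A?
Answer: 28*√6 ≈ 68.586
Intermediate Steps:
G(A) = 0
g(Q, E) = √(1 + Q)
g(23, G(4))*14 = √(1 + 23)*14 = √24*14 = (2*√6)*14 = 28*√6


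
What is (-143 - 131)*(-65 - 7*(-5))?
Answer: 8220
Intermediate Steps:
(-143 - 131)*(-65 - 7*(-5)) = -274*(-65 + 35) = -274*(-30) = 8220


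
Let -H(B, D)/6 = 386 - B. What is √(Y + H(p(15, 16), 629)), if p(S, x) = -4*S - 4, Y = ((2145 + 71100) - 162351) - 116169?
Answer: 5*I*√8319 ≈ 456.04*I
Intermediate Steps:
Y = -205275 (Y = (73245 - 162351) - 116169 = -89106 - 116169 = -205275)
p(S, x) = -4 - 4*S
H(B, D) = -2316 + 6*B (H(B, D) = -6*(386 - B) = -2316 + 6*B)
√(Y + H(p(15, 16), 629)) = √(-205275 + (-2316 + 6*(-4 - 4*15))) = √(-205275 + (-2316 + 6*(-4 - 60))) = √(-205275 + (-2316 + 6*(-64))) = √(-205275 + (-2316 - 384)) = √(-205275 - 2700) = √(-207975) = 5*I*√8319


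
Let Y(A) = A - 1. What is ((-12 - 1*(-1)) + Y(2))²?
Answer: 100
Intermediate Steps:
Y(A) = -1 + A
((-12 - 1*(-1)) + Y(2))² = ((-12 - 1*(-1)) + (-1 + 2))² = ((-12 + 1) + 1)² = (-11 + 1)² = (-10)² = 100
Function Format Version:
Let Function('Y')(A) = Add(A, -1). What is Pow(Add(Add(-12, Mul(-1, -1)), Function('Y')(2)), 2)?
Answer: 100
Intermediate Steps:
Function('Y')(A) = Add(-1, A)
Pow(Add(Add(-12, Mul(-1, -1)), Function('Y')(2)), 2) = Pow(Add(Add(-12, Mul(-1, -1)), Add(-1, 2)), 2) = Pow(Add(Add(-12, 1), 1), 2) = Pow(Add(-11, 1), 2) = Pow(-10, 2) = 100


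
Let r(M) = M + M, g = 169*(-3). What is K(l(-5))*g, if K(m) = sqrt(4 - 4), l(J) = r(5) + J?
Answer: 0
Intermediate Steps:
g = -507
r(M) = 2*M
l(J) = 10 + J (l(J) = 2*5 + J = 10 + J)
K(m) = 0 (K(m) = sqrt(0) = 0)
K(l(-5))*g = 0*(-507) = 0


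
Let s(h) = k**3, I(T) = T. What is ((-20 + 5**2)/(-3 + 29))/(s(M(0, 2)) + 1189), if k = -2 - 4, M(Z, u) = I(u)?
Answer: 5/25298 ≈ 0.00019764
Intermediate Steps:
M(Z, u) = u
k = -6
s(h) = -216 (s(h) = (-6)**3 = -216)
((-20 + 5**2)/(-3 + 29))/(s(M(0, 2)) + 1189) = ((-20 + 5**2)/(-3 + 29))/(-216 + 1189) = ((-20 + 25)/26)/973 = (5*(1/26))*(1/973) = (5/26)*(1/973) = 5/25298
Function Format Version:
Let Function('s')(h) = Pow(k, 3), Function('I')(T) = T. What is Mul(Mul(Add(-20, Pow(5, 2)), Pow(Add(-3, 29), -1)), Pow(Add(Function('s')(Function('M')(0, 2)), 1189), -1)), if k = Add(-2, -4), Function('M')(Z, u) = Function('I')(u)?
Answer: Rational(5, 25298) ≈ 0.00019764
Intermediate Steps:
Function('M')(Z, u) = u
k = -6
Function('s')(h) = -216 (Function('s')(h) = Pow(-6, 3) = -216)
Mul(Mul(Add(-20, Pow(5, 2)), Pow(Add(-3, 29), -1)), Pow(Add(Function('s')(Function('M')(0, 2)), 1189), -1)) = Mul(Mul(Add(-20, Pow(5, 2)), Pow(Add(-3, 29), -1)), Pow(Add(-216, 1189), -1)) = Mul(Mul(Add(-20, 25), Pow(26, -1)), Pow(973, -1)) = Mul(Mul(5, Rational(1, 26)), Rational(1, 973)) = Mul(Rational(5, 26), Rational(1, 973)) = Rational(5, 25298)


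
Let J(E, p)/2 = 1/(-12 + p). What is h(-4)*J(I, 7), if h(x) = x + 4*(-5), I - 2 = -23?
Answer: 48/5 ≈ 9.6000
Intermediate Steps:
I = -21 (I = 2 - 23 = -21)
h(x) = -20 + x (h(x) = x - 20 = -20 + x)
J(E, p) = 2/(-12 + p)
h(-4)*J(I, 7) = (-20 - 4)*(2/(-12 + 7)) = -48/(-5) = -48*(-1)/5 = -24*(-2/5) = 48/5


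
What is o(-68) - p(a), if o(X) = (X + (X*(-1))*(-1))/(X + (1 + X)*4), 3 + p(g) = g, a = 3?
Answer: 17/42 ≈ 0.40476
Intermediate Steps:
p(g) = -3 + g
o(X) = 2*X/(4 + 5*X) (o(X) = (X - X*(-1))/(X + (4 + 4*X)) = (X + X)/(4 + 5*X) = (2*X)/(4 + 5*X) = 2*X/(4 + 5*X))
o(-68) - p(a) = 2*(-68)/(4 + 5*(-68)) - (-3 + 3) = 2*(-68)/(4 - 340) - 1*0 = 2*(-68)/(-336) + 0 = 2*(-68)*(-1/336) + 0 = 17/42 + 0 = 17/42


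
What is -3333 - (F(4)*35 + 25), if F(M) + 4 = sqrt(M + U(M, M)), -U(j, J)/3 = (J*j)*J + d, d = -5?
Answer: -3218 - 35*I*sqrt(173) ≈ -3218.0 - 460.35*I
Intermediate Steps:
U(j, J) = 15 - 3*j*J**2 (U(j, J) = -3*((J*j)*J - 5) = -3*(j*J**2 - 5) = -3*(-5 + j*J**2) = 15 - 3*j*J**2)
F(M) = -4 + sqrt(15 + M - 3*M**3) (F(M) = -4 + sqrt(M + (15 - 3*M*M**2)) = -4 + sqrt(M + (15 - 3*M**3)) = -4 + sqrt(15 + M - 3*M**3))
-3333 - (F(4)*35 + 25) = -3333 - ((-4 + sqrt(15 + 4 - 3*4**3))*35 + 25) = -3333 - ((-4 + sqrt(15 + 4 - 3*64))*35 + 25) = -3333 - ((-4 + sqrt(15 + 4 - 192))*35 + 25) = -3333 - ((-4 + sqrt(-173))*35 + 25) = -3333 - ((-4 + I*sqrt(173))*35 + 25) = -3333 - ((-140 + 35*I*sqrt(173)) + 25) = -3333 - (-115 + 35*I*sqrt(173)) = -3333 + (115 - 35*I*sqrt(173)) = -3218 - 35*I*sqrt(173)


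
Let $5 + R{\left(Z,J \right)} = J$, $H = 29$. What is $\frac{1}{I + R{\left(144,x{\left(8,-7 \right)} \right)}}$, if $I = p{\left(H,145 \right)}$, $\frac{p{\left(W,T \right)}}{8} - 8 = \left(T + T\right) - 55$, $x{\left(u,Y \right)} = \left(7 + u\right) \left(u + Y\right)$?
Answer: $\frac{1}{1954} \approx 0.00051177$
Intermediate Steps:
$x{\left(u,Y \right)} = \left(7 + u\right) \left(Y + u\right)$
$R{\left(Z,J \right)} = -5 + J$
$p{\left(W,T \right)} = -376 + 16 T$ ($p{\left(W,T \right)} = 64 + 8 \left(\left(T + T\right) - 55\right) = 64 + 8 \left(2 T - 55\right) = 64 + 8 \left(-55 + 2 T\right) = 64 + \left(-440 + 16 T\right) = -376 + 16 T$)
$I = 1944$ ($I = -376 + 16 \cdot 145 = -376 + 2320 = 1944$)
$\frac{1}{I + R{\left(144,x{\left(8,-7 \right)} \right)}} = \frac{1}{1944 + \left(-5 + \left(8^{2} + 7 \left(-7\right) + 7 \cdot 8 - 56\right)\right)} = \frac{1}{1944 + \left(-5 + \left(64 - 49 + 56 - 56\right)\right)} = \frac{1}{1944 + \left(-5 + 15\right)} = \frac{1}{1944 + 10} = \frac{1}{1954}$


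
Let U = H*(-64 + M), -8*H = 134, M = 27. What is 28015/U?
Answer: 112060/2479 ≈ 45.204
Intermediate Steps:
H = -67/4 (H = -⅛*134 = -67/4 ≈ -16.750)
U = 2479/4 (U = -67*(-64 + 27)/4 = -67/4*(-37) = 2479/4 ≈ 619.75)
28015/U = 28015/(2479/4) = 28015*(4/2479) = 112060/2479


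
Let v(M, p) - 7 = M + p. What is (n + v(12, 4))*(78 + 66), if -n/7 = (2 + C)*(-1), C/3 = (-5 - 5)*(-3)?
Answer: 96048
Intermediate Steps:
v(M, p) = 7 + M + p (v(M, p) = 7 + (M + p) = 7 + M + p)
C = 90 (C = 3*((-5 - 5)*(-3)) = 3*(-10*(-3)) = 3*30 = 90)
n = 644 (n = -7*(2 + 90)*(-1) = -644*(-1) = -7*(-92) = 644)
(n + v(12, 4))*(78 + 66) = (644 + (7 + 12 + 4))*(78 + 66) = (644 + 23)*144 = 667*144 = 96048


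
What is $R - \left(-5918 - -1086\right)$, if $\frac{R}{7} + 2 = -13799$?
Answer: $-91775$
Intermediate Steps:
$R = -96607$ ($R = -14 + 7 \left(-13799\right) = -14 - 96593 = -96607$)
$R - \left(-5918 - -1086\right) = -96607 - \left(-5918 - -1086\right) = -96607 - \left(-5918 + 1086\right) = -96607 - -4832 = -96607 + 4832 = -91775$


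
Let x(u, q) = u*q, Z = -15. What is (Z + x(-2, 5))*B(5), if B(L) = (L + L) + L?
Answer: -375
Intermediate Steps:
x(u, q) = q*u
B(L) = 3*L (B(L) = 2*L + L = 3*L)
(Z + x(-2, 5))*B(5) = (-15 + 5*(-2))*(3*5) = (-15 - 10)*15 = -25*15 = -375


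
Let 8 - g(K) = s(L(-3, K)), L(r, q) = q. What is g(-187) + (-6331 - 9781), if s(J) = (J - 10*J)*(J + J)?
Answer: 613338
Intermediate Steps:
s(J) = -18*J² (s(J) = (-9*J)*(2*J) = -18*J²)
g(K) = 8 + 18*K² (g(K) = 8 - (-18)*K² = 8 + 18*K²)
g(-187) + (-6331 - 9781) = (8 + 18*(-187)²) + (-6331 - 9781) = (8 + 18*34969) - 16112 = (8 + 629442) - 16112 = 629450 - 16112 = 613338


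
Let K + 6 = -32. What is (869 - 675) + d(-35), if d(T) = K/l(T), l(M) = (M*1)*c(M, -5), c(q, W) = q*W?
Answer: 1188288/6125 ≈ 194.01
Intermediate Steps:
c(q, W) = W*q
l(M) = -5*M**2 (l(M) = (M*1)*(-5*M) = M*(-5*M) = -5*M**2)
K = -38 (K = -6 - 32 = -38)
d(T) = 38/(5*T**2) (d(T) = -38*(-1/(5*T**2)) = -(-38)/(5*T**2) = 38/(5*T**2))
(869 - 675) + d(-35) = (869 - 675) + (38/5)/(-35)**2 = 194 + (38/5)*(1/1225) = 194 + 38/6125 = 1188288/6125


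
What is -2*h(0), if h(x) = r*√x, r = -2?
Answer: 0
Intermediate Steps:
h(x) = -2*√x
-2*h(0) = -(-4)*√0 = -(-4)*0 = -2*0 = 0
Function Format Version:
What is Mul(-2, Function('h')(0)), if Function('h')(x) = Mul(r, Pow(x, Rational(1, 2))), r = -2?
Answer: 0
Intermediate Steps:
Function('h')(x) = Mul(-2, Pow(x, Rational(1, 2)))
Mul(-2, Function('h')(0)) = Mul(-2, Mul(-2, Pow(0, Rational(1, 2)))) = Mul(-2, Mul(-2, 0)) = Mul(-2, 0) = 0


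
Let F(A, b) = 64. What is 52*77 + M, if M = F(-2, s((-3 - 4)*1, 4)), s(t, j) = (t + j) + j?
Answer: 4068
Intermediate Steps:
s(t, j) = t + 2*j (s(t, j) = (j + t) + j = t + 2*j)
M = 64
52*77 + M = 52*77 + 64 = 4004 + 64 = 4068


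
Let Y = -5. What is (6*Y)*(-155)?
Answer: 4650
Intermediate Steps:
(6*Y)*(-155) = (6*(-5))*(-155) = -30*(-155) = 4650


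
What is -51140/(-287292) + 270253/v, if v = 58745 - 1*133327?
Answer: -207380341/60187674 ≈ -3.4456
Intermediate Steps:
v = -74582 (v = 58745 - 133327 = -74582)
-51140/(-287292) + 270253/v = -51140/(-287292) + 270253/(-74582) = -51140*(-1/287292) + 270253*(-1/74582) = 12785/71823 - 270253/74582 = -207380341/60187674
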